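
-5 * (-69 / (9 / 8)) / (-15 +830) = 184 / 489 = 0.38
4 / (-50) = -2 / 25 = -0.08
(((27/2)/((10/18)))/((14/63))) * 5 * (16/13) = 8748/13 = 672.92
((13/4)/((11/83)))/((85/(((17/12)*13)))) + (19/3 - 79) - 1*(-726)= 579609/880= 658.65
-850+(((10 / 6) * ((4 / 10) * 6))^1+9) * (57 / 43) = -35809 / 43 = -832.77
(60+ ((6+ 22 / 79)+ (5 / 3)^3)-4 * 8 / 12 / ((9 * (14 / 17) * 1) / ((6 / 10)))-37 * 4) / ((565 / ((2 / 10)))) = -5771411 / 210900375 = -0.03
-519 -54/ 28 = -7293/ 14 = -520.93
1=1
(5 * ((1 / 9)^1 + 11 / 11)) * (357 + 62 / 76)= 339925 / 171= 1987.87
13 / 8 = 1.62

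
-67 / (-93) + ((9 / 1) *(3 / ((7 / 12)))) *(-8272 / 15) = -83081623 / 3255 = -25524.31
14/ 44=7/ 22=0.32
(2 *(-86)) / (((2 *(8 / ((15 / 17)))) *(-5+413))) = -215 / 9248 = -0.02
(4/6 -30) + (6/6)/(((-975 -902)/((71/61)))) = -10075949/343491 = -29.33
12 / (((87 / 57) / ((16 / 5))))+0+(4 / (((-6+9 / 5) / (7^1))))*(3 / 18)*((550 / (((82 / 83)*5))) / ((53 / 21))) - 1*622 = -610502048 / 945255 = -645.86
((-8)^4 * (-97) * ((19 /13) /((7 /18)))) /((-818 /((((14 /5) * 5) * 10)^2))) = 190232985600 /5317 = 35778255.71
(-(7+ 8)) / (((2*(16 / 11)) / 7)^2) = -86.85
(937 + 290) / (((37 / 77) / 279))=712422.73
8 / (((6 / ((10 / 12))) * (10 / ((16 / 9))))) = 16 / 81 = 0.20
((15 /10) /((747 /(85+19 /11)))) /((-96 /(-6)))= 159 /14608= 0.01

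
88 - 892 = -804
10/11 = 0.91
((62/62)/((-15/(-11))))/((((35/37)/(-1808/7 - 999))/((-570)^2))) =-15517254324/49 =-316678659.67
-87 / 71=-1.23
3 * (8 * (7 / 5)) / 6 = 28 / 5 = 5.60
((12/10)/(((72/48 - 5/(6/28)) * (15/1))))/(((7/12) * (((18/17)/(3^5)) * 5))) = -33048/114625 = -0.29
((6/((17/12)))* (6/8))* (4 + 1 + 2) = 22.24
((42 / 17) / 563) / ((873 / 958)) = 13412 / 2785161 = 0.00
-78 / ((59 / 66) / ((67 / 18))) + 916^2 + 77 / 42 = 296911501 / 354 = 838733.05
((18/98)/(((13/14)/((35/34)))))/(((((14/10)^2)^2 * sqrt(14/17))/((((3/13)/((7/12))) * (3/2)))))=759375 * sqrt(238)/338005577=0.03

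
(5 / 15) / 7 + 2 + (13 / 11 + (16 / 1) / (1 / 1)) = 4442 / 231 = 19.23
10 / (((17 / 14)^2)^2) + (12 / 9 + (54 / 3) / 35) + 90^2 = 71091150374 / 8769705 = 8106.45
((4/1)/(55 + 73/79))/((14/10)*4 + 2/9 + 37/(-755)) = 1073610/86656861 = 0.01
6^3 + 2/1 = 218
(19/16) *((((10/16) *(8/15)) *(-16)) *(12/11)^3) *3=-32832/1331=-24.67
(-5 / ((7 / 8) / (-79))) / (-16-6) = -1580 / 77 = -20.52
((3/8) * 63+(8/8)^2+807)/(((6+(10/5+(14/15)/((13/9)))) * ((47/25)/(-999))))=-10800313875/211312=-51110.75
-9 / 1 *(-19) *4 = 684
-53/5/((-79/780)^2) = -6449040/6241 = -1033.33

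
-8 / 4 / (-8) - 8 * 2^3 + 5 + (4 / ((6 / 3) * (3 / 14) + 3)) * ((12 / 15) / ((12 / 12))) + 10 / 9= -10207 / 180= -56.71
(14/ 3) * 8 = 112/ 3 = 37.33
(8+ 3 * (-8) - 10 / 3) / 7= -58 / 21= -2.76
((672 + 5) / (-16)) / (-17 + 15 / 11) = 7447 / 2752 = 2.71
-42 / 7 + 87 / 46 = -189 / 46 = -4.11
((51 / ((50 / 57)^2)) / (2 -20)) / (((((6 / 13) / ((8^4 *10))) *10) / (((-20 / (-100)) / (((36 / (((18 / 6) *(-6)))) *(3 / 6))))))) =20423936 / 3125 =6535.66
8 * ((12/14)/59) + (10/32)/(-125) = 18787/165200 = 0.11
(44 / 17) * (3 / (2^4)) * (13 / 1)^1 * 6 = 1287 / 34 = 37.85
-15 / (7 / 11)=-165 / 7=-23.57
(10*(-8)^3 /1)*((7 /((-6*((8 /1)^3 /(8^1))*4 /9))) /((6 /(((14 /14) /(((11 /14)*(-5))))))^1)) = -98 /11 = -8.91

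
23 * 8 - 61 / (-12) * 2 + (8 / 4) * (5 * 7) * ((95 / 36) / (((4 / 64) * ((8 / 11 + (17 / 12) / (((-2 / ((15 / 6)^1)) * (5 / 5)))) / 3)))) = -1444615 / 174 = -8302.39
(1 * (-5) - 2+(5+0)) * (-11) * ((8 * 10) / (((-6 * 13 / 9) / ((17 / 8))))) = -5610 / 13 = -431.54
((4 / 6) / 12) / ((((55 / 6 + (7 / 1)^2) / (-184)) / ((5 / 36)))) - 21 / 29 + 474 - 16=124951733 / 273267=457.25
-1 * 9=-9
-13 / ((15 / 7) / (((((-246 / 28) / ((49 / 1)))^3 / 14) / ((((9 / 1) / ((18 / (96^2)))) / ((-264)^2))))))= 975714597 / 25826308480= 0.04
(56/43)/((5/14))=784/215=3.65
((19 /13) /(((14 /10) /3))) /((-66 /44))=-190 /91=-2.09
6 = 6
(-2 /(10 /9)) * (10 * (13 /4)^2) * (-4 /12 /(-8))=-507 /64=-7.92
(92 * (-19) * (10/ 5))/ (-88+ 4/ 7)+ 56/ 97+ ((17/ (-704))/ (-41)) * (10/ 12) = 34753484687/ 856741248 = 40.56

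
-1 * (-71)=71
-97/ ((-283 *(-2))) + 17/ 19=7779/ 10754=0.72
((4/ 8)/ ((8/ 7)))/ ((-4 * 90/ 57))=-133/ 1920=-0.07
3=3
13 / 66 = 0.20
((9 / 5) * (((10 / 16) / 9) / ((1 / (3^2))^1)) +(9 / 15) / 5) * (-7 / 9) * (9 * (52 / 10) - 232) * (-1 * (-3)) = 269003 / 500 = 538.01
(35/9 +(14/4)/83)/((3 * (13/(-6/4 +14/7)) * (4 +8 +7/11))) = 64603/16197948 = 0.00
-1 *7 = -7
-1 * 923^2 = -851929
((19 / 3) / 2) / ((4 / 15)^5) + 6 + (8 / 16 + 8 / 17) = 82002063 / 34816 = 2355.30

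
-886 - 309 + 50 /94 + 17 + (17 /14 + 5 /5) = -773317 /658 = -1175.25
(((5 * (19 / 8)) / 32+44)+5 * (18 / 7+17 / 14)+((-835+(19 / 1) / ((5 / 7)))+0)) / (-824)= 6676099 / 7383040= 0.90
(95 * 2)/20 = 19/2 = 9.50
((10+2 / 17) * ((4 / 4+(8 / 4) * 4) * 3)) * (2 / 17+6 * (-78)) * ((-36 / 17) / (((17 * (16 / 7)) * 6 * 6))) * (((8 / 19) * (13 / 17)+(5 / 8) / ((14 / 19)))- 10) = -1474889328819 / 863273056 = -1708.49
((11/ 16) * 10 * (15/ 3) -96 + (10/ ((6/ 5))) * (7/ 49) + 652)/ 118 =99383/ 19824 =5.01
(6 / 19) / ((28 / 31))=93 / 266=0.35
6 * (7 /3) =14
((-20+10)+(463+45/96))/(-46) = -14511/1472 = -9.86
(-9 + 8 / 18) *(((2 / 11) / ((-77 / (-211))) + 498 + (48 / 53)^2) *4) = -4751959760 / 278091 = -17087.79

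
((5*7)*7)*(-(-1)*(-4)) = -980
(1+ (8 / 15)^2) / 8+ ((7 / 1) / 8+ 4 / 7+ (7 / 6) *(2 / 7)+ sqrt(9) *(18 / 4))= 48637 / 3150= 15.44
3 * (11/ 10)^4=43923/ 10000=4.39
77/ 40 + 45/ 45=117/ 40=2.92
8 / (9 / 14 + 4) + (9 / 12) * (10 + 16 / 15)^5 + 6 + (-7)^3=408556956247 / 3290625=124157.86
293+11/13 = 3820/13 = 293.85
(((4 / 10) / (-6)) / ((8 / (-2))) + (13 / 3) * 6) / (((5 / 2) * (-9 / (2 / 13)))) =-1561 / 8775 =-0.18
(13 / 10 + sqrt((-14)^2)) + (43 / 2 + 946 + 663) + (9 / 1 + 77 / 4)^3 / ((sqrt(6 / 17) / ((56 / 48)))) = 8229 / 5 + 10100279 * sqrt(102) / 2304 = 45920.03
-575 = -575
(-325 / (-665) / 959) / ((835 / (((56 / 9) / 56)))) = 13 / 191703141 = 0.00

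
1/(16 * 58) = 1/928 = 0.00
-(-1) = 1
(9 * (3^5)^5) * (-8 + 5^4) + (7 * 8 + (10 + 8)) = 4704993648237053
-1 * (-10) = 10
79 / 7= 11.29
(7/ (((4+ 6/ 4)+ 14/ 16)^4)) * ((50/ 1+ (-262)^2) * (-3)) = -656531456/ 751689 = -873.41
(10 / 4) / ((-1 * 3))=-5 / 6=-0.83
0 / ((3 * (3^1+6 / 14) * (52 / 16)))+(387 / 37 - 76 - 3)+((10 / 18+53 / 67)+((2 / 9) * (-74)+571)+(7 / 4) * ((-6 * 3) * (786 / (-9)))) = 72251086 / 22311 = 3238.36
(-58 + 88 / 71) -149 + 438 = 16489 / 71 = 232.24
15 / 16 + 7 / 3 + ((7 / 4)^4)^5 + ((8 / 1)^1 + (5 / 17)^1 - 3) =4069885861601119955 / 56075093016576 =72579.21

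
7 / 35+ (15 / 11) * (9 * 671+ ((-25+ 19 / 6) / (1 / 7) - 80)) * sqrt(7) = 1 / 5+ 15835 * sqrt(7) / 2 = 20947.94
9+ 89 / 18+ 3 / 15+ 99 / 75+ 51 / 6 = 5392 / 225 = 23.96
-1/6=-0.17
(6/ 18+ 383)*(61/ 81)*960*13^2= 3793712000/ 81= 46835950.62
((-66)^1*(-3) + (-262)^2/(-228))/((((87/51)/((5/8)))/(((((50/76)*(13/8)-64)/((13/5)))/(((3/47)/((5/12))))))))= 5966.51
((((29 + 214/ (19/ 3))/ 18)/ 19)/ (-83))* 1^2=-1193/ 539334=-0.00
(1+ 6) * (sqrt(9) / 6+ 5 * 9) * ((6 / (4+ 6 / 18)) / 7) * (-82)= -5166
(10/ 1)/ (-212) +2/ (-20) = -39/ 265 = -0.15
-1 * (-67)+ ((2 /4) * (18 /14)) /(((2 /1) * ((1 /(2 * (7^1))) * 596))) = 79873 /1192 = 67.01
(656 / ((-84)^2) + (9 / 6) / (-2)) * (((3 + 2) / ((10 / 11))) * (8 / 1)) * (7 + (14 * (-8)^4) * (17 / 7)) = -1775565979 / 441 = -4026226.71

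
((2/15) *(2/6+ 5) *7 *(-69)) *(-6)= 10304/5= 2060.80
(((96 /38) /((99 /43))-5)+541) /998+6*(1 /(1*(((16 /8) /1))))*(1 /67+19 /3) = 410507408 /20962491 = 19.58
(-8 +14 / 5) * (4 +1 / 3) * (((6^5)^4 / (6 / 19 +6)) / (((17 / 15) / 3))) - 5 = -2934981187760554409 / 85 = -34529190444241816.58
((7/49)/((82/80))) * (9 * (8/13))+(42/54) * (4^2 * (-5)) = -2063440/33579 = -61.45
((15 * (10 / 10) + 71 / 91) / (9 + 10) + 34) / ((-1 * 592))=-30111 / 511784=-0.06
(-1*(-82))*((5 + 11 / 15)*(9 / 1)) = 21156 / 5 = 4231.20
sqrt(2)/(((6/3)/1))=sqrt(2)/2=0.71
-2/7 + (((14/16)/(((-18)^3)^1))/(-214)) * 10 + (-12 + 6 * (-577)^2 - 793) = 69777769609397/34945344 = 1996768.71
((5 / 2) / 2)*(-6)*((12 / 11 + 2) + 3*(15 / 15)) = -1005 / 22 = -45.68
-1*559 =-559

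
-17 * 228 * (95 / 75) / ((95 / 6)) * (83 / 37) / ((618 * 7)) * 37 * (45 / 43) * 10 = -1930248 / 31003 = -62.26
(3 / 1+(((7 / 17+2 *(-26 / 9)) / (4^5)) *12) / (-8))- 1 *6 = -312523 / 104448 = -2.99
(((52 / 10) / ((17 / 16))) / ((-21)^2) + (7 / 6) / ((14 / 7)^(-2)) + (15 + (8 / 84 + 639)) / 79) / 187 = 38371094 / 553765905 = 0.07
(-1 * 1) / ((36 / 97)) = -97 / 36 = -2.69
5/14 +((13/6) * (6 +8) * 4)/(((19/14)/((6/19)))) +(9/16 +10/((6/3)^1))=1380847/40432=34.15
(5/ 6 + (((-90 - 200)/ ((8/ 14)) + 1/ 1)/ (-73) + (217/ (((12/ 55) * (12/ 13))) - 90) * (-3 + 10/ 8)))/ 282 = -72334861/ 11857536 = -6.10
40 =40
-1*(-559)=559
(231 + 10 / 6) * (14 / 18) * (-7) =-34202 / 27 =-1266.74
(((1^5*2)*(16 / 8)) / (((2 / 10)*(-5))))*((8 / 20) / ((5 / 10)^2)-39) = 149.60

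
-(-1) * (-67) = -67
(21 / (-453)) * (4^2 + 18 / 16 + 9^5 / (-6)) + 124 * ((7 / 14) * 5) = 765.43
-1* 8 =-8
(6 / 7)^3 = 216 / 343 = 0.63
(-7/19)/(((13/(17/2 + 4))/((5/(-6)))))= 0.30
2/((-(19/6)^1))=-12/19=-0.63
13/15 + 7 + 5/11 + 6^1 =2363/165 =14.32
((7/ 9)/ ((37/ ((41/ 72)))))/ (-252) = -41/ 863136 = -0.00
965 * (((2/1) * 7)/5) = 2702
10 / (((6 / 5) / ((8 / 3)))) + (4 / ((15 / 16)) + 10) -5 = 1417 / 45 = 31.49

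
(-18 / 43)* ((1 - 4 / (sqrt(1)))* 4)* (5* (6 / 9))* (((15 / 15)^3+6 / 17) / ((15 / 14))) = 15456 / 731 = 21.14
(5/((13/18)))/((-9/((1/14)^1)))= -5/91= -0.05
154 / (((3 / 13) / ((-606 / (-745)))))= 404404 / 745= 542.82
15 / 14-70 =-965 / 14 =-68.93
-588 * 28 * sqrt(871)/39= -5488 * sqrt(871)/13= -12458.90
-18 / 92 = -9 / 46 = -0.20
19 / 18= 1.06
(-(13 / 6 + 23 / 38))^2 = 24964 / 3249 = 7.68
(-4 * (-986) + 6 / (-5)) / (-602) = -9857 / 1505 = -6.55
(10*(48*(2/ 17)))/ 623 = 960/ 10591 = 0.09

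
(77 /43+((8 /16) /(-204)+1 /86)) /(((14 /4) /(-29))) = -130819 /8772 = -14.91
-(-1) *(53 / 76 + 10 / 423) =23179 / 32148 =0.72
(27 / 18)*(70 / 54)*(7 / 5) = 49 / 18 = 2.72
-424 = -424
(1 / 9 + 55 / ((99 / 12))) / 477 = 61 / 4293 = 0.01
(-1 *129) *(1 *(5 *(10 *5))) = -32250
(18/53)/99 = 2/583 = 0.00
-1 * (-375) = 375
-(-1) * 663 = 663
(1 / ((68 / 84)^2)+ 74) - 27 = 14024 / 289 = 48.53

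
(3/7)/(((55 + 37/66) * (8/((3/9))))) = 33/102676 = 0.00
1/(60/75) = 5/4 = 1.25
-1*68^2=-4624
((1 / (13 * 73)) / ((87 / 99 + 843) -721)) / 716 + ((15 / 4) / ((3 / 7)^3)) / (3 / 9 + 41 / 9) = 1181338143527 / 121233535280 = 9.74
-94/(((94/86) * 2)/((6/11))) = -258/11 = -23.45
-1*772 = -772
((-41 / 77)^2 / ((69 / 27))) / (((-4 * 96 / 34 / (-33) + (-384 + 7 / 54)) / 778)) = -10805192316 / 48011932199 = -0.23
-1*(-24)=24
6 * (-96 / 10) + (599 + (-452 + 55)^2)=790752 / 5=158150.40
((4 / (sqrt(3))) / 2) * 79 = 158 * sqrt(3) / 3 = 91.22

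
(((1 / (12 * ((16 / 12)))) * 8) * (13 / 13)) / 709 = 1 / 1418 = 0.00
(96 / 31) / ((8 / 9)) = 108 / 31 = 3.48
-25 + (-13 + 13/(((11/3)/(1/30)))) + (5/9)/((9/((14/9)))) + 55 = 1380407/80190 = 17.21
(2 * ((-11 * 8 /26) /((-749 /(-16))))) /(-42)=704 /204477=0.00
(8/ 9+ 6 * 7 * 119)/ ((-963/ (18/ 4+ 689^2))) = -21357900245/ 8667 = -2464278.33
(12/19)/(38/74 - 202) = -148/47215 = -0.00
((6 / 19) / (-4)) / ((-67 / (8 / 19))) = 0.00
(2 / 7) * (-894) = -1788 / 7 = -255.43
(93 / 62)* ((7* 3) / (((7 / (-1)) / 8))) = -36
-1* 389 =-389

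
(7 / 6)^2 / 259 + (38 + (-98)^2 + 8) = 12853807 / 1332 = 9650.01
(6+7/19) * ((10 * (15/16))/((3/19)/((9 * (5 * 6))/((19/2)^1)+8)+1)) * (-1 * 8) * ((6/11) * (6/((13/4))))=-16441920/34333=-478.90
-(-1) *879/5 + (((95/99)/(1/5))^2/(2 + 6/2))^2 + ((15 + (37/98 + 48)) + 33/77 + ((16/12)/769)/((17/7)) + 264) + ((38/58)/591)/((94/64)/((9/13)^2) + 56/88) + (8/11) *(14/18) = 194878825614291075933142301/370935824333757210775170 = 525.37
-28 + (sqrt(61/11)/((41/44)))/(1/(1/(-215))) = -28 - 4 * sqrt(671)/8815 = -28.01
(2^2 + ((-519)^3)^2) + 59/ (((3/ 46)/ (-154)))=19543581178953566.33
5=5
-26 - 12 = -38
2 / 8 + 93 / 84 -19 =-247 / 14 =-17.64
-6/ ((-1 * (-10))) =-3/ 5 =-0.60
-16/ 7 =-2.29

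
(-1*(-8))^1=8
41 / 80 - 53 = -4199 / 80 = -52.49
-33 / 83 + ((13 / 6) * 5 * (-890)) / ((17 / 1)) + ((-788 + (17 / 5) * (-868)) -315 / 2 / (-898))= -163703147593 / 38012340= -4306.58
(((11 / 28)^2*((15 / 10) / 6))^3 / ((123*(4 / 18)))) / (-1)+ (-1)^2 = 2528955000709 / 2528960315392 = 1.00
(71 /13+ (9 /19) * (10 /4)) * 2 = 3283 /247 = 13.29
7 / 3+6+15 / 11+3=419 / 33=12.70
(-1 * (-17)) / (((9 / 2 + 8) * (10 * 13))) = 17 / 1625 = 0.01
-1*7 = -7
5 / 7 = 0.71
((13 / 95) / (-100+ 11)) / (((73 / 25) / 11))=-715 / 123443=-0.01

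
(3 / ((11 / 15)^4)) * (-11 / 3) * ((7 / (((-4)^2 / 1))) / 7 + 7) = -268.62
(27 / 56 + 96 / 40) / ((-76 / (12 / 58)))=-0.01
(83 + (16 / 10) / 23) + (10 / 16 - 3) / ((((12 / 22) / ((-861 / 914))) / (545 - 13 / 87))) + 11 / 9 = 2319.10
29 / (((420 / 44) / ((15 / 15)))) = 319 / 105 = 3.04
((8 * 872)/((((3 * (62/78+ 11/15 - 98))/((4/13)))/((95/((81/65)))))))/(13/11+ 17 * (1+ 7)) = -2369224000/574842987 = -4.12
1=1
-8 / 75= -0.11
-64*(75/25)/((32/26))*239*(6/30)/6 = -6214/5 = -1242.80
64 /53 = 1.21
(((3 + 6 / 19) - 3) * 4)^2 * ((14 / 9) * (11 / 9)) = 9856 / 3249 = 3.03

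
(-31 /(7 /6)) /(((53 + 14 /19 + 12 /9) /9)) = -95418 /21973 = -4.34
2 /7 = 0.29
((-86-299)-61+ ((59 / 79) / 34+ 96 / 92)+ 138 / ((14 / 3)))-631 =-452495549 / 432446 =-1046.36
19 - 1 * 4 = 15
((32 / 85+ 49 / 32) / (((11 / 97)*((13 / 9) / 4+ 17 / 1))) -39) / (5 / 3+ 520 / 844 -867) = 112544236899 / 2558936050000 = 0.04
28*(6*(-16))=-2688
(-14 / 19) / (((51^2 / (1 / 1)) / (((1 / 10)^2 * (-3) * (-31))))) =-217 / 823650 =-0.00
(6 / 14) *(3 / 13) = 9 / 91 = 0.10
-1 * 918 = -918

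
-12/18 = -2/3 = -0.67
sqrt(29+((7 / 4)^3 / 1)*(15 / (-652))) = sqrt(196409621) / 2608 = 5.37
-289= -289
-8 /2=-4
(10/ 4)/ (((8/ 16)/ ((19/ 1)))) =95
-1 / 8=-0.12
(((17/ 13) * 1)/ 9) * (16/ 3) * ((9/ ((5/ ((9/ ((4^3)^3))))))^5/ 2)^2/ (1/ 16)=7654826400146955171/ 3039923405648278069863664452049868680884339689390080000000000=0.00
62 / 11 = 5.64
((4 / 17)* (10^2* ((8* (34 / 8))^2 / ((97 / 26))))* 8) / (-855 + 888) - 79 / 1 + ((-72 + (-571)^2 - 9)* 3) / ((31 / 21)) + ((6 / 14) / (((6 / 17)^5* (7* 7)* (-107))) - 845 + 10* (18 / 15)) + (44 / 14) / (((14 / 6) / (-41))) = 2086923240615807227 / 3146581668384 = 663235.05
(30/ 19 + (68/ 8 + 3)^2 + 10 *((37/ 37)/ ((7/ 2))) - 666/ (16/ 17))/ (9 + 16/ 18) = -57.74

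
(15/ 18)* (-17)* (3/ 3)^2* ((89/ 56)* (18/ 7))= -22695/ 392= -57.90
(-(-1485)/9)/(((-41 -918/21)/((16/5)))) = -3696/593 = -6.23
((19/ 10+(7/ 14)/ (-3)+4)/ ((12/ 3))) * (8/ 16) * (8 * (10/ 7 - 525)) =-63038/ 21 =-3001.81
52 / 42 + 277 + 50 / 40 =23477 / 84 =279.49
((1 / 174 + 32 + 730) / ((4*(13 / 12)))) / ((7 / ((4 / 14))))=132589 / 18473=7.18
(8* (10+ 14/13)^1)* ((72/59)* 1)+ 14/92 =3820793/35282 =108.29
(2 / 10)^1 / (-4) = -1 / 20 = -0.05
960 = 960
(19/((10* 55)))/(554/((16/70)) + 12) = 38/2679325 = 0.00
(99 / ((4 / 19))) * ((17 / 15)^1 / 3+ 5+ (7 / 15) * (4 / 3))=5643 / 2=2821.50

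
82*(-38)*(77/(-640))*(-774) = -23213421/80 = -290167.76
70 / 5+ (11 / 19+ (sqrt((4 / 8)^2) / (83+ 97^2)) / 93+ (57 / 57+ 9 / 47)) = 24863706389 / 1576602216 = 15.77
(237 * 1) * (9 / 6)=711 / 2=355.50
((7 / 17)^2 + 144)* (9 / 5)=74997 / 289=259.51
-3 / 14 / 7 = -3 / 98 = -0.03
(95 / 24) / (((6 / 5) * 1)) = 3.30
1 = 1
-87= -87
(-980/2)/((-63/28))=1960/9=217.78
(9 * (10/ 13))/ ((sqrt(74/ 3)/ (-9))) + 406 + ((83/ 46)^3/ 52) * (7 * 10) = 1047491361/ 2530736-405 * sqrt(222)/ 481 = 401.36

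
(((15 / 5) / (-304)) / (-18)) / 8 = 1 / 14592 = 0.00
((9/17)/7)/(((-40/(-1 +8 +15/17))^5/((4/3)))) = -4050375321/135170386400000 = -0.00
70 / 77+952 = 10482 / 11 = 952.91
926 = 926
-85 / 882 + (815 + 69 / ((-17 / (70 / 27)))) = 4020295 / 4998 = 804.38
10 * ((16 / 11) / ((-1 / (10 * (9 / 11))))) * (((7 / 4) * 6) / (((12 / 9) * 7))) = -133.88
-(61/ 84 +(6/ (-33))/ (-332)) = -0.73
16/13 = 1.23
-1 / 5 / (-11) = 1 / 55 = 0.02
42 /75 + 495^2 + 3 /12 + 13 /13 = 24502681 /100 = 245026.81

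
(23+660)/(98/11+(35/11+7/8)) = 60104/1141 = 52.68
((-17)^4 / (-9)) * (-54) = 501126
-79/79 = -1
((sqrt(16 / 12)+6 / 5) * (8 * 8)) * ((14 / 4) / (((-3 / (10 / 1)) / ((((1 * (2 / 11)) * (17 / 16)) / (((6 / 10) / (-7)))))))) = 333200 * sqrt(3) / 297+66640 / 33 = 3962.56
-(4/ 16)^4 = -1/ 256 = -0.00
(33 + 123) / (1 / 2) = 312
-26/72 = -13/36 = -0.36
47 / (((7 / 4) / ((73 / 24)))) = 3431 / 42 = 81.69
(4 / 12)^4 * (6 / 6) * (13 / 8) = 13 / 648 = 0.02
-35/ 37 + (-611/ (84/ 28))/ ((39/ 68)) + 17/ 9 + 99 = -84971/ 333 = -255.17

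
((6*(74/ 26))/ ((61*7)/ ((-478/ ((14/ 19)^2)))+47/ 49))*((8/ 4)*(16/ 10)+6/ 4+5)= 45519333657/ 130302835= 349.33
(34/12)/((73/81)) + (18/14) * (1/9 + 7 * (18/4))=22375/511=43.79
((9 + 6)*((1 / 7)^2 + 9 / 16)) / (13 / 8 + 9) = 1371 / 1666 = 0.82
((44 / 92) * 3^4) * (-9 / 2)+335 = 7391 / 46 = 160.67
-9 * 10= -90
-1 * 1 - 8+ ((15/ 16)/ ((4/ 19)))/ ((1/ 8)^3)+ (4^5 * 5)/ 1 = 7391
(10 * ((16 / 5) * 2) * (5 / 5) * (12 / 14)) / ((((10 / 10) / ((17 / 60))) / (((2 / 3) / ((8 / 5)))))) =136 / 21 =6.48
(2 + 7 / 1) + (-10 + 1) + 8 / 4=2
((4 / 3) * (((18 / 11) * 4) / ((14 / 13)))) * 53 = 33072 / 77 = 429.51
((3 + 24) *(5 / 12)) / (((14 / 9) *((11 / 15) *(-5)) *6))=-0.33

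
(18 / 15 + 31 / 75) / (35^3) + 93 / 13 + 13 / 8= 2935878209 / 334425000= 8.78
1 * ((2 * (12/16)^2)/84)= 3/224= 0.01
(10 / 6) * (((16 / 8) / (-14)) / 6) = -5 / 126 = -0.04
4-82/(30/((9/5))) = -23/25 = -0.92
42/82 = 21/41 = 0.51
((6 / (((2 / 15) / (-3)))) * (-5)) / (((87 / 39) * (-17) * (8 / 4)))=-8775 / 986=-8.90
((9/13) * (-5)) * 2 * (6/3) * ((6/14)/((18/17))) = -510/91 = -5.60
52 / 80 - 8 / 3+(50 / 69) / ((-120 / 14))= -8699 / 4140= -2.10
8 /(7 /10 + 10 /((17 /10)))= 1.22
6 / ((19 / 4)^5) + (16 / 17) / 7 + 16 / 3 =4835538656 / 883967343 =5.47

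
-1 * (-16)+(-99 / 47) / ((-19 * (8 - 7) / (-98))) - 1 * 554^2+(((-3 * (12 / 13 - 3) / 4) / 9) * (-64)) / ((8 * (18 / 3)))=-3562930905 / 11609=-306911.10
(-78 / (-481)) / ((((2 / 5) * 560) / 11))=33 / 4144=0.01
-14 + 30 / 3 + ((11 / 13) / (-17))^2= -195243 / 48841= -4.00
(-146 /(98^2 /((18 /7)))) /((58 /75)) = -49275 /974806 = -0.05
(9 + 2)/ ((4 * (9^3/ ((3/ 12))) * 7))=11/ 81648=0.00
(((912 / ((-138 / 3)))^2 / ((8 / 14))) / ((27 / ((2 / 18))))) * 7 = 283024 / 14283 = 19.82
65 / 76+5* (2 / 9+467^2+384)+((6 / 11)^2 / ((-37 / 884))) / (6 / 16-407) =1092366.98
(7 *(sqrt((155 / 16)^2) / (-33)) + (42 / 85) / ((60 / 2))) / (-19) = 457429 / 4263600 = 0.11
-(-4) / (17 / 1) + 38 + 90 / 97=64580 / 1649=39.16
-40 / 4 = -10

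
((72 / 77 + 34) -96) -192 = -19486 / 77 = -253.06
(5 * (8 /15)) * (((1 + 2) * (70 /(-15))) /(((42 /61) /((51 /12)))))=-2074 /9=-230.44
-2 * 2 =-4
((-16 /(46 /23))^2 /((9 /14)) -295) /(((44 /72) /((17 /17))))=-3518 /11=-319.82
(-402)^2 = 161604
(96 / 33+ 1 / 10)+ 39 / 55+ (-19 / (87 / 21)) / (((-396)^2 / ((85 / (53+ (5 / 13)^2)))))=759375505531 / 204235590240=3.72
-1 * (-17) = 17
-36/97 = -0.37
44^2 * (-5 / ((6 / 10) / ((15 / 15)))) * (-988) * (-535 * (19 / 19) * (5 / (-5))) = 25583272000 / 3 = 8527757333.33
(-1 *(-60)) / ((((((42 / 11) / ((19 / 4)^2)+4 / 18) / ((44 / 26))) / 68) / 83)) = 26625840912 / 18187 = 1464004.01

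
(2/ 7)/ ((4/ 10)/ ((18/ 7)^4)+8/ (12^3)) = 32805/ 1582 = 20.74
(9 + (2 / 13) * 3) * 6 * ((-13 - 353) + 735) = 272322 / 13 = 20947.85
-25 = -25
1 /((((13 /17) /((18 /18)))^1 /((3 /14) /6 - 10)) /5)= -23715 /364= -65.15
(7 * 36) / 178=1.42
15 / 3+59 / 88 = 499 / 88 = 5.67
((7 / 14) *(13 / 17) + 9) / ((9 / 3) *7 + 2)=0.41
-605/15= -121/3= -40.33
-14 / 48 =-7 / 24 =-0.29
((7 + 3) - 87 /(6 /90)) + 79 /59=-76326 /59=-1293.66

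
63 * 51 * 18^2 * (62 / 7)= 9220392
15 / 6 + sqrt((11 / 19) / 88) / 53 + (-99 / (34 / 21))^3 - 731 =-9014572003 / 39304 + sqrt(38) / 4028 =-229355.08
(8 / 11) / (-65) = -8 / 715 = -0.01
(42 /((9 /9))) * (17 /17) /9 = 14 /3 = 4.67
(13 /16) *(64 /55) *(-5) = -4.73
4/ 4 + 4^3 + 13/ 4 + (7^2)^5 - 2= 1129901261/ 4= 282475315.25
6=6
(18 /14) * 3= 27 /7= 3.86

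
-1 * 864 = -864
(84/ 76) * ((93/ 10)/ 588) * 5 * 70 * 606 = 140895/ 38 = 3707.76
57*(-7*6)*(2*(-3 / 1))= 14364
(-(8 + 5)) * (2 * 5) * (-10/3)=1300/3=433.33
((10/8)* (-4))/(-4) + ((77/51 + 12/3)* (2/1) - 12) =55/204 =0.27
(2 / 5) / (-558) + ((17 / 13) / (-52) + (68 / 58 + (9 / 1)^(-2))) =285236689 / 246128220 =1.16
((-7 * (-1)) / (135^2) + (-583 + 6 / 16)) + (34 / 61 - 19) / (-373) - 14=-1979070958357 / 3317387400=-596.58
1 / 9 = 0.11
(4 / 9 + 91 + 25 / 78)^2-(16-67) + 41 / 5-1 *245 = 2254580321 / 273780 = 8235.01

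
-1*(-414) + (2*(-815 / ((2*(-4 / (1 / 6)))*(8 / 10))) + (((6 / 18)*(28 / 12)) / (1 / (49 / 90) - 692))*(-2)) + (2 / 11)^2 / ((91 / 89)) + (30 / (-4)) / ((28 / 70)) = 23471776921631 / 53621279712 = 437.73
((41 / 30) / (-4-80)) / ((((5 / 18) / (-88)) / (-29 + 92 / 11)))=-18614 / 175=-106.37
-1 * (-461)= 461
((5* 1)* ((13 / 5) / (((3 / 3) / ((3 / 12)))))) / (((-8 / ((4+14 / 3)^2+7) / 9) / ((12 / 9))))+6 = -9463 / 24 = -394.29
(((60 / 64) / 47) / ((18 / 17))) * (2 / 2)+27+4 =139957 / 4512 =31.02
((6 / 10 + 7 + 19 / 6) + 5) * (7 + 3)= 473 / 3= 157.67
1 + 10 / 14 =12 / 7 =1.71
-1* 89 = -89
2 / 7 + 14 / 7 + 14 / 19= 402 / 133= 3.02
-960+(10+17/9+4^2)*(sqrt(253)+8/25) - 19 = -218267/225+251*sqrt(253)/9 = -526.48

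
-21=-21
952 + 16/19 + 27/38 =36235/38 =953.55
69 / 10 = 6.90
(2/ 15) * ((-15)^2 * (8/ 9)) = 80/ 3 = 26.67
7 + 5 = 12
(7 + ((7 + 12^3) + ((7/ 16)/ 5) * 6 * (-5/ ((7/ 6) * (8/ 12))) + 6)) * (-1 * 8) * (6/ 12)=-13957/ 2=-6978.50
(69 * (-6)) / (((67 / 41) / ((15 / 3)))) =-84870 / 67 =-1266.72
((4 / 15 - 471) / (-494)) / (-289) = -7061 / 2141490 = -0.00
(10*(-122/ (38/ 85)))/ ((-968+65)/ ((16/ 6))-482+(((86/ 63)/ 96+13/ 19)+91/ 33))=1724738400/ 516463879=3.34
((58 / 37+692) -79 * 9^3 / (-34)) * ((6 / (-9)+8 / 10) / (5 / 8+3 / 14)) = 11212600 / 29563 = 379.28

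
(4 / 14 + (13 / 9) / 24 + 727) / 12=1099747 / 18144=60.61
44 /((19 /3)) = 132 /19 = 6.95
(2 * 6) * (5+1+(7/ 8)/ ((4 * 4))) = 2325/ 32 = 72.66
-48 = -48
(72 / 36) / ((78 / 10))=10 / 39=0.26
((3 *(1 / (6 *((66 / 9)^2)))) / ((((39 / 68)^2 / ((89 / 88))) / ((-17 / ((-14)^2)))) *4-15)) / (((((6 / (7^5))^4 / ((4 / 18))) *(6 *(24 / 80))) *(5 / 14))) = -244228088891464515048799 / 37026347330016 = -6596062169.32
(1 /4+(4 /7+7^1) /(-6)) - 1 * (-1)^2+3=83 /84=0.99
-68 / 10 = -34 / 5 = -6.80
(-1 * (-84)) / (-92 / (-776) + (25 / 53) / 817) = 235211032 / 333591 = 705.09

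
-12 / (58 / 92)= -552 / 29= -19.03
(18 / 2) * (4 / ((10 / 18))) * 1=324 / 5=64.80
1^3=1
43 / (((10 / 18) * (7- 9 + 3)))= 387 / 5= 77.40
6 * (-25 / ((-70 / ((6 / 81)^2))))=20 / 1701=0.01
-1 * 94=-94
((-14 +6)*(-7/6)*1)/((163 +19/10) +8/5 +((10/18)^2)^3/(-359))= 3561363288/63532145977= 0.06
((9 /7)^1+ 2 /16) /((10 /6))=237 /280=0.85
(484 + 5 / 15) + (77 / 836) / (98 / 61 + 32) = 226378681 / 467400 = 484.34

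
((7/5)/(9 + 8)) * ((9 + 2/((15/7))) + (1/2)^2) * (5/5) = 4277/5100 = 0.84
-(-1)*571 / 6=571 / 6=95.17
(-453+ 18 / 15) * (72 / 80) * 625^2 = -158835937.50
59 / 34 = 1.74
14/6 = 7/3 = 2.33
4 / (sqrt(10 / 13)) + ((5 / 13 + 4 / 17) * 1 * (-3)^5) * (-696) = 2 * sqrt(130) / 5 + 23170536 / 221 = 104848.62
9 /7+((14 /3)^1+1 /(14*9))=751 /126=5.96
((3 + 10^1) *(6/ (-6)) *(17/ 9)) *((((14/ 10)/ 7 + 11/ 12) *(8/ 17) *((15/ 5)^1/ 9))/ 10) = -871/ 2025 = -0.43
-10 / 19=-0.53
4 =4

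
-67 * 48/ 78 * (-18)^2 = -173664/ 13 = -13358.77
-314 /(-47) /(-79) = -314 /3713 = -0.08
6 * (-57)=-342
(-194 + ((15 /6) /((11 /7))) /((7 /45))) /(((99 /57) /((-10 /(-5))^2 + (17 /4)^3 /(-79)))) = -1176145087 /3670656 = -320.42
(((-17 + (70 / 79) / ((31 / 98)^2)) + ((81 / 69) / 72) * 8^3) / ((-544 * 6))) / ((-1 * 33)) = 354559 / 188079908544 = 0.00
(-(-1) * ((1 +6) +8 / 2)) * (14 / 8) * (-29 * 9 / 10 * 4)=-20097 / 10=-2009.70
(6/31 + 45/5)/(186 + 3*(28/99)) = 9405/191146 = 0.05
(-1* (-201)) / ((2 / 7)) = 1407 / 2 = 703.50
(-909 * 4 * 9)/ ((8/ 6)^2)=-73629/ 4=-18407.25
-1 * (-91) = 91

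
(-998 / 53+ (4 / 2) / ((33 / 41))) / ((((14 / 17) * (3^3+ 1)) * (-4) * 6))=17357 / 587664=0.03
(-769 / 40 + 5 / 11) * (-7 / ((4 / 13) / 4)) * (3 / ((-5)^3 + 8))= -19271 / 440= -43.80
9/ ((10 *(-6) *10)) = -0.02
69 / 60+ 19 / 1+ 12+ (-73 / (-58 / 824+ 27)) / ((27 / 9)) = 4160147 / 133140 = 31.25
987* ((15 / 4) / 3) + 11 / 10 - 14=24417 / 20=1220.85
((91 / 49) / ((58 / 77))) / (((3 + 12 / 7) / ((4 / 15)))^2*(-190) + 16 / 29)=-28028 / 675037603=-0.00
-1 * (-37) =37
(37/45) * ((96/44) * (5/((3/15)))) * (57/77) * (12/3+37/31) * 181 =117063560/3751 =31208.63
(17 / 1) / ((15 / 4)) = 68 / 15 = 4.53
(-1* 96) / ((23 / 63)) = -6048 / 23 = -262.96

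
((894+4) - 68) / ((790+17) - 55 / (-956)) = 793480 / 771547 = 1.03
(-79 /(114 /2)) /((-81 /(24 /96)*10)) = 79 /184680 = 0.00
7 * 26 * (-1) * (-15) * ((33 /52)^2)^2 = 124521705 /281216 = 442.80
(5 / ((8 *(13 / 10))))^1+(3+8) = 597 / 52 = 11.48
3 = 3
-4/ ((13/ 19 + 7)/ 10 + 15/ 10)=-760/ 431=-1.76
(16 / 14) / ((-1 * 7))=-8 / 49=-0.16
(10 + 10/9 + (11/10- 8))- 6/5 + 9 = 1081/90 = 12.01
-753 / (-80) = 753 / 80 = 9.41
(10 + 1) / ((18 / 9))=11 / 2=5.50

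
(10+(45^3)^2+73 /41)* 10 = 3404543911080 /41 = 83037656367.80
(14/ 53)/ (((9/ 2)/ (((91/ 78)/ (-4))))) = -49/ 2862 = -0.02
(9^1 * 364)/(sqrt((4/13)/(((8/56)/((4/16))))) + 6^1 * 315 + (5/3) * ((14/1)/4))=415233000/240296839 - 16848 * sqrt(91)/240296839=1.73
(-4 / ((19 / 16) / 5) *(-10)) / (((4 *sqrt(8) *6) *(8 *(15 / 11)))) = 55 *sqrt(2) / 342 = 0.23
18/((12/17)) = 51/2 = 25.50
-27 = -27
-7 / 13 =-0.54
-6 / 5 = -1.20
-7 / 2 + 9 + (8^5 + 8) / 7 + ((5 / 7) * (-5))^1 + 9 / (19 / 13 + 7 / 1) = 1803832 / 385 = 4685.28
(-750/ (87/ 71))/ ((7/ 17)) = -301750/ 203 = -1486.45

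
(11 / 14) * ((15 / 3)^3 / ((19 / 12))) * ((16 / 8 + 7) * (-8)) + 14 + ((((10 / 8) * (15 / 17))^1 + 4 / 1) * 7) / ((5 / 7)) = -199065521 / 45220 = -4402.16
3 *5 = 15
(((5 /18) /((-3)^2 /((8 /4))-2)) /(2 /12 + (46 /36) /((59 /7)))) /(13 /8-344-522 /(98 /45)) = -23128 /38560899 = -0.00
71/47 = 1.51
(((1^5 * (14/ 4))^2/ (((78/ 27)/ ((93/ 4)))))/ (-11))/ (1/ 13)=-116.51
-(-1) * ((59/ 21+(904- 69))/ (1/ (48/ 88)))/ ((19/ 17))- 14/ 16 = 251333/ 616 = 408.01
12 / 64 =3 / 16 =0.19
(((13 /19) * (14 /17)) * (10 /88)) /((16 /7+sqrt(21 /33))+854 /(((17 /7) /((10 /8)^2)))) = 514745980 /4435430736829 - 932960 * sqrt(77) /48789738105119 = 0.00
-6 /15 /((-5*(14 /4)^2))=8 /1225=0.01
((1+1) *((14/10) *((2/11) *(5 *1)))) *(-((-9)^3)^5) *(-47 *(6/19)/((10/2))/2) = -812858189509674252/1045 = -777854726803516.03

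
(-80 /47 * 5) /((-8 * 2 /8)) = 200 /47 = 4.26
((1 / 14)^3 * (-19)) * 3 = -57 / 2744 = -0.02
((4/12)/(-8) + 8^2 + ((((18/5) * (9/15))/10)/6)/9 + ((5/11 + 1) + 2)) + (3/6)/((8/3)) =4461889/66000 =67.60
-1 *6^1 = -6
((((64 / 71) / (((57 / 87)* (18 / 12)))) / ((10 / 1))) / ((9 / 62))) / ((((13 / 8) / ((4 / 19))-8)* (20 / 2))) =-1841152 / 8195175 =-0.22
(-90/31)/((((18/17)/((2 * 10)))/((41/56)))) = -17425/434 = -40.15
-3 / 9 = -1 / 3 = -0.33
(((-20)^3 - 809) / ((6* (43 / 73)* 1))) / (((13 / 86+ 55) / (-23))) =14790311 / 14229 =1039.45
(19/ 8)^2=361/ 64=5.64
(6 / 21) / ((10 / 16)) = 16 / 35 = 0.46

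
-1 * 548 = -548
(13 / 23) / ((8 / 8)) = 13 / 23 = 0.57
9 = 9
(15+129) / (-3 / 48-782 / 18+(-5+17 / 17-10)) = -20736 / 8281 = -2.50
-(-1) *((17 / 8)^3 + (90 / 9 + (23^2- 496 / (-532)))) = 37420661 / 68096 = 549.53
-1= -1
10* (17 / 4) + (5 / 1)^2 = 135 / 2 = 67.50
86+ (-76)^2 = 5862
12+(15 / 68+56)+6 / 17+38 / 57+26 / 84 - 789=-719.45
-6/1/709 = -6/709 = -0.01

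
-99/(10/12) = -594/5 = -118.80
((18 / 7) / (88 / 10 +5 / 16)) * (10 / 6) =0.47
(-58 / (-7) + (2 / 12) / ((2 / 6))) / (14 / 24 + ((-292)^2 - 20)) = 738 / 7160545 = 0.00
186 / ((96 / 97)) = 187.94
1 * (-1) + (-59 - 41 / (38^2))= -86681 / 1444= -60.03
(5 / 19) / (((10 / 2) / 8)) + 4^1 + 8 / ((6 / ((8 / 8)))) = 5.75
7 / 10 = 0.70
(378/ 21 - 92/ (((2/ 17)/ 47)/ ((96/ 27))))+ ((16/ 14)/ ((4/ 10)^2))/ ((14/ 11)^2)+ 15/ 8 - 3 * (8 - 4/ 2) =-3227140027/ 24696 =-130674.60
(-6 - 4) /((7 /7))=-10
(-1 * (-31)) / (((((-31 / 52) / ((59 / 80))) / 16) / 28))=-17180.80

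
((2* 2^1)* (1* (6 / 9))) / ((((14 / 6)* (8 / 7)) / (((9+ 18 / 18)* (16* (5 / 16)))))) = 50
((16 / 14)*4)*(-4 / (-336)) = 8 / 147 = 0.05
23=23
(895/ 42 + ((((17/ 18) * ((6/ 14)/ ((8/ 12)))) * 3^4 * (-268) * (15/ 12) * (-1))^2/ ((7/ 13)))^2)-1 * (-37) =22957413070292169773790779/ 90354432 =254081759600814819.73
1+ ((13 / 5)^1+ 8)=58 / 5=11.60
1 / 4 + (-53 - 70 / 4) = -281 / 4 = -70.25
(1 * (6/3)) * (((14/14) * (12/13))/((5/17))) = 408/65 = 6.28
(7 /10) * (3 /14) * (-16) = -2.40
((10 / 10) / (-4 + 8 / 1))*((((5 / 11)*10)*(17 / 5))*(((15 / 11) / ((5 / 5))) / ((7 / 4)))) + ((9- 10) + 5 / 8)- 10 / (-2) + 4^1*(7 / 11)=68987 / 6776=10.18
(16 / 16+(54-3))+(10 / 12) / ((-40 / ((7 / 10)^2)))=249551 / 4800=51.99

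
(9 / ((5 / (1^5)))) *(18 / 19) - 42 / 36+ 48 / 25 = 7007 / 2850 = 2.46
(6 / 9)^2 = 4 / 9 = 0.44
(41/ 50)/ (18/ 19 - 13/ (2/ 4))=-779/ 23800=-0.03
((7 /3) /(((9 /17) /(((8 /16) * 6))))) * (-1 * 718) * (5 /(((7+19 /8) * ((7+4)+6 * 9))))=-683536 /8775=-77.90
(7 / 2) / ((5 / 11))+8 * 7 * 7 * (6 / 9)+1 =8101 / 30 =270.03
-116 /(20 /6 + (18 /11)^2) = -21054 /1091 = -19.30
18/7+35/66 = 1433/462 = 3.10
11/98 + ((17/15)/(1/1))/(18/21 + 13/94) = 1204303/962850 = 1.25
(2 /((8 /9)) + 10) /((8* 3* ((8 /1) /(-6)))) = -49 /128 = -0.38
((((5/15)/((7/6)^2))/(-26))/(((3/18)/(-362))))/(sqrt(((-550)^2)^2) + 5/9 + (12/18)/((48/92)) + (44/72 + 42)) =29322/433621825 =0.00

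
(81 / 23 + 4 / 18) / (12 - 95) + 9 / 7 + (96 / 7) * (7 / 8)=1592408 / 120267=13.24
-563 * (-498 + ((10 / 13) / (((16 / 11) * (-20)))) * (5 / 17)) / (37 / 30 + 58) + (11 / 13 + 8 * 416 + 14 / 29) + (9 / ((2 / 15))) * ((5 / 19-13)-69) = 8813178979477 / 3462193072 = 2545.55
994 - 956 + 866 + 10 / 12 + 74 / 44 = 29915 / 33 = 906.52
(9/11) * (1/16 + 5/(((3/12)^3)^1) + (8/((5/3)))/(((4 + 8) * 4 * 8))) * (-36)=-1037043/110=-9427.66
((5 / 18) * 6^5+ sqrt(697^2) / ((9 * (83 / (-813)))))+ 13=1414.42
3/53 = 0.06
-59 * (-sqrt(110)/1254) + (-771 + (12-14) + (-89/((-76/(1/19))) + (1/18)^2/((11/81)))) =-3069248/3971 + 59 * sqrt(110)/1254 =-772.42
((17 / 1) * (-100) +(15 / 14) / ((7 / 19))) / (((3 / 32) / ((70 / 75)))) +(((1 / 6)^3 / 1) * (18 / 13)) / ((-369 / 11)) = -6808004813 / 402948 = -16895.49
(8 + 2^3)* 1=16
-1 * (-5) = 5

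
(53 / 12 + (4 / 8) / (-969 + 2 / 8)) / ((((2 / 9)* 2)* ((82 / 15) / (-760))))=-35115021 / 25420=-1381.39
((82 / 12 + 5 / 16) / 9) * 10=1715 / 216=7.94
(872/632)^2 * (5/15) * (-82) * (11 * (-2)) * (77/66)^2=262558219/168507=1558.14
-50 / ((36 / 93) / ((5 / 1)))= -3875 / 6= -645.83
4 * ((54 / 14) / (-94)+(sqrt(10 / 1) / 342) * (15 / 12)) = -54 / 329+5 * sqrt(10) / 342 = -0.12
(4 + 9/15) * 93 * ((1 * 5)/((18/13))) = 9269/6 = 1544.83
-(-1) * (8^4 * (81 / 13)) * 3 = 995328 / 13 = 76563.69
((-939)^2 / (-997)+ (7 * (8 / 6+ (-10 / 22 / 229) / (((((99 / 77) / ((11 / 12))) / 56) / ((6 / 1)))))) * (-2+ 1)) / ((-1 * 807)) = 1829565853 / 1658237319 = 1.10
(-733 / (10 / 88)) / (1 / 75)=-483780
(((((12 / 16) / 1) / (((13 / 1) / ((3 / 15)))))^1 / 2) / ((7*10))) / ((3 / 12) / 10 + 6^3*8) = 3 / 62900110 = 0.00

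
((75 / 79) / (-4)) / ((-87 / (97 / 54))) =0.00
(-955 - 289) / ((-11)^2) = -1244 / 121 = -10.28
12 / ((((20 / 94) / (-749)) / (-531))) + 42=22431393.60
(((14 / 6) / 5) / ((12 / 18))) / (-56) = -1 / 80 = -0.01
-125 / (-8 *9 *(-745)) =-25 / 10728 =-0.00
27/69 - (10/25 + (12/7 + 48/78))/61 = 221229/638365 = 0.35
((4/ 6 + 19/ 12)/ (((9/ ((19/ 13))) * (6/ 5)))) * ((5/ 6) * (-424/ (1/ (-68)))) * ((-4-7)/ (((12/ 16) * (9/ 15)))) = -188309000/ 1053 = -178830.96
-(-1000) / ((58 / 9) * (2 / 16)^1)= 36000 / 29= 1241.38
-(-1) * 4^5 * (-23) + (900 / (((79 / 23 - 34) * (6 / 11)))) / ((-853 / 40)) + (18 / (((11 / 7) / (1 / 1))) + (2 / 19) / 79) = -23538.01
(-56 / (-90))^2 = 784 / 2025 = 0.39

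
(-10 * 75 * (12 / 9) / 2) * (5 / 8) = -625 / 2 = -312.50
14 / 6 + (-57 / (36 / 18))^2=9775 / 12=814.58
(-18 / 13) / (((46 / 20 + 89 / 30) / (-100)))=26.29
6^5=7776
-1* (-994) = 994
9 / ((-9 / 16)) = -16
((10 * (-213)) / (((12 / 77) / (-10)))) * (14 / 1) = 1913450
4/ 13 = 0.31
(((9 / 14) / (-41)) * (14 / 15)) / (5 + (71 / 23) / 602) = -41538 / 14206705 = -0.00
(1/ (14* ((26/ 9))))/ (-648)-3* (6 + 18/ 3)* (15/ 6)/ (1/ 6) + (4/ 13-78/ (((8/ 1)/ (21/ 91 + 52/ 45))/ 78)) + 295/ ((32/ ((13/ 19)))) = -1976477029/ 1244880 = -1587.68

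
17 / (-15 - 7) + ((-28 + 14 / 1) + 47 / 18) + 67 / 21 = -8.97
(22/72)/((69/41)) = 451/2484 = 0.18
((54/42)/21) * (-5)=-15/49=-0.31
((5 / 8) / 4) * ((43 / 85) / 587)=43 / 319328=0.00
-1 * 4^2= -16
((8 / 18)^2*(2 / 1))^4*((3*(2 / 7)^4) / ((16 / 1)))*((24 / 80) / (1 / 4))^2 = 4194304 / 95699238075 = 0.00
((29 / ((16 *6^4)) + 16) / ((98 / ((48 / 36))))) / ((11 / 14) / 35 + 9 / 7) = 1659025 / 9968832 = 0.17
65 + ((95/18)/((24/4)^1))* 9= 875/12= 72.92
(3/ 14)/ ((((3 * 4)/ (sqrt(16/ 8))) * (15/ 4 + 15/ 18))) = 3 * sqrt(2)/ 770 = 0.01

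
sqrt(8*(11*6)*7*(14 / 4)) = 14*sqrt(66) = 113.74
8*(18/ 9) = 16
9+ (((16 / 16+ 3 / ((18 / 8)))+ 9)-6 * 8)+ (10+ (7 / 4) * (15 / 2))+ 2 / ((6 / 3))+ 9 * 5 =995 / 24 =41.46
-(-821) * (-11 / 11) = -821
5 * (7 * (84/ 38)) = 1470/ 19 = 77.37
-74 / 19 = -3.89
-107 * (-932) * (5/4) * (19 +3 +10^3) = 127397410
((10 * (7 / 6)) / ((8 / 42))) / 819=35 / 468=0.07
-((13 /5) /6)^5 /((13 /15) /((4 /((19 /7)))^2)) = -1399489 /36551250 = -0.04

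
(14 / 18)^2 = 49 / 81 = 0.60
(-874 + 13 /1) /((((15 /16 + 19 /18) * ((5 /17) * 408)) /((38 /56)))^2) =-9747 /1406300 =-0.01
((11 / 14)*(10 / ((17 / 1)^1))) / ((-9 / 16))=-880 / 1071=-0.82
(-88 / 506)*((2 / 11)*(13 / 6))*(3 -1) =-104 / 759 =-0.14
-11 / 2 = -5.50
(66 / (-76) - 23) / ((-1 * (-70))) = -907 / 2660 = -0.34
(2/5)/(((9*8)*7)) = 1/1260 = 0.00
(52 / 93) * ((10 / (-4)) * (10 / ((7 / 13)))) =-25.96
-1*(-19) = 19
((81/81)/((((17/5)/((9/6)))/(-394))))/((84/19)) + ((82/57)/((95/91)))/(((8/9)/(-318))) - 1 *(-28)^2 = -1130943201/859180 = -1316.31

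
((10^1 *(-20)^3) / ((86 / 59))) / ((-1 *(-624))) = -147500 / 1677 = -87.95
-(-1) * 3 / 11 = 3 / 11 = 0.27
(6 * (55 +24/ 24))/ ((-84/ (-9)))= 36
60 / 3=20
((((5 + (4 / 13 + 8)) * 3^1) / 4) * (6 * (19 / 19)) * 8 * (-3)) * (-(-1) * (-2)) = 37368 / 13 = 2874.46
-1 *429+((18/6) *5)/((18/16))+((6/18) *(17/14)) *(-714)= -2114/3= -704.67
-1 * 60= -60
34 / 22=17 / 11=1.55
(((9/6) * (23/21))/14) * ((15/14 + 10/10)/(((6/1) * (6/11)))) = 7337/98784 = 0.07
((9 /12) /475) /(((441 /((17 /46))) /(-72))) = -51 /535325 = -0.00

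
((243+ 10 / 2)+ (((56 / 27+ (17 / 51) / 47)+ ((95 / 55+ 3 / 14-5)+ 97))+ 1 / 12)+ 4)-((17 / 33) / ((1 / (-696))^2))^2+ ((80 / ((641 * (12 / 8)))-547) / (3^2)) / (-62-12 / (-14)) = -4590856930684595813467 / 73720256841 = -62274022465.58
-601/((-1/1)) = 601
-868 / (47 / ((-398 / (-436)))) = -86366 / 5123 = -16.86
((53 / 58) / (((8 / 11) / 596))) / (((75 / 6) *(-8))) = -86867 / 11600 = -7.49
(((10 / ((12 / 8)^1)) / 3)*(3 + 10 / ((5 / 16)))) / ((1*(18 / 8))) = 34.57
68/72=17/18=0.94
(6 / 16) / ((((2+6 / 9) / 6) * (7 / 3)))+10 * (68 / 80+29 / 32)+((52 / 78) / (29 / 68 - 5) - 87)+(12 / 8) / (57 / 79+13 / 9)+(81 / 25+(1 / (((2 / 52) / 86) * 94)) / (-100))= -35400589057 / 540244320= -65.53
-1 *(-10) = 10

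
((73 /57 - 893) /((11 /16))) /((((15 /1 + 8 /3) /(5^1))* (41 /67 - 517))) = 136219040 /191621023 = 0.71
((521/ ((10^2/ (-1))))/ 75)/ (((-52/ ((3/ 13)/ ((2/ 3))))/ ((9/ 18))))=1563/ 6760000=0.00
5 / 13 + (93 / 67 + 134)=118258 / 871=135.77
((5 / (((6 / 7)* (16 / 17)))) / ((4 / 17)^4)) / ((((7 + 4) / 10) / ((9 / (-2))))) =-745424925 / 90112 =-8272.20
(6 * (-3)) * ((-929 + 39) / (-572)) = -28.01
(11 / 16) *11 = 121 / 16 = 7.56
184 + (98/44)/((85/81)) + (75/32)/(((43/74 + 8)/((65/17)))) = 355601909/1899920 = 187.17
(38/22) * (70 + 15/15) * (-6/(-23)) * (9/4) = 36423/506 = 71.98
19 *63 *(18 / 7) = 3078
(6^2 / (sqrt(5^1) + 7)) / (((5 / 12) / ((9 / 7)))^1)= 972 / 55- 972 * sqrt(5) / 385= 12.03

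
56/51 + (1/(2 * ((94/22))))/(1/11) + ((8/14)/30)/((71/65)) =5724743/2382618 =2.40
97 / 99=0.98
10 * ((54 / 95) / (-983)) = -108 / 18677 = -0.01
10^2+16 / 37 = 3716 / 37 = 100.43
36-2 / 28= 503 / 14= 35.93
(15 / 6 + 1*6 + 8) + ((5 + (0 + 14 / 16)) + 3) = 25.38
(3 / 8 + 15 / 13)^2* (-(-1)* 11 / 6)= 4.29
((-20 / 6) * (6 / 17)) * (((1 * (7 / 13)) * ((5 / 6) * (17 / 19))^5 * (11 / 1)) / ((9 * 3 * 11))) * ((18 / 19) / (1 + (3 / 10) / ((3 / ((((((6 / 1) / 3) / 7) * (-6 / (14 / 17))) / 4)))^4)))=-2106483506404375000 / 411353076736020159351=-0.01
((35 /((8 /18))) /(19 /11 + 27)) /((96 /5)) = 5775 /40448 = 0.14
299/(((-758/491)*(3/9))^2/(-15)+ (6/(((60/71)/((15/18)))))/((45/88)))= 9731234565/375993958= 25.88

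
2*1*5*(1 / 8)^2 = 5 / 32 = 0.16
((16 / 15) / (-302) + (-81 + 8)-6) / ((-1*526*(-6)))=-178943 / 7148340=-0.03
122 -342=-220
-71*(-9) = 639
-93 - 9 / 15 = -468 / 5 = -93.60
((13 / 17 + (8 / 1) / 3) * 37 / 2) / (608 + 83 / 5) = 32375 / 318546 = 0.10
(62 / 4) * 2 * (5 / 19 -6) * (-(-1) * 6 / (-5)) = 20274 / 95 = 213.41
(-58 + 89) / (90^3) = 31 / 729000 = 0.00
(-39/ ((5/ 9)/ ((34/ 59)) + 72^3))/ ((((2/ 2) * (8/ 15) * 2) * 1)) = -89505/ 913713464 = -0.00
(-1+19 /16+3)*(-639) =-2036.81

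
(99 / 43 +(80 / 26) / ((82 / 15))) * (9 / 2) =591003 / 45838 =12.89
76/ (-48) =-19/ 12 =-1.58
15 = 15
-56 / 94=-28 / 47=-0.60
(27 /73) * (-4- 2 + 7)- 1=-46 /73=-0.63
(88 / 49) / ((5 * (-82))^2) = 22 / 2059225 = 0.00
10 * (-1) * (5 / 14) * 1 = -25 / 7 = -3.57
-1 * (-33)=33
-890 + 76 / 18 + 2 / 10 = -39851 / 45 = -885.58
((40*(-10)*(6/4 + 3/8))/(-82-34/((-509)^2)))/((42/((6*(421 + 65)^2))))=11473855476750/37178183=308617.97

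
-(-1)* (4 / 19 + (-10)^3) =-18996 / 19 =-999.79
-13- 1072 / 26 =-705 / 13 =-54.23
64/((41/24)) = 37.46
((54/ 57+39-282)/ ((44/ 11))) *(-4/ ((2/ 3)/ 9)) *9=1117557/ 38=29409.39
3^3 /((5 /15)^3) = 729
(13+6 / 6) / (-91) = -2 / 13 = -0.15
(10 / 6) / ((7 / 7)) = 1.67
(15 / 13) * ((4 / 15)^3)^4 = 16777216 / 112446826171875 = 0.00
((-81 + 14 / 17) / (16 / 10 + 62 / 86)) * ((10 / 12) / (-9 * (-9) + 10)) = -1465225 / 4631718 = -0.32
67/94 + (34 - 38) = -309/94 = -3.29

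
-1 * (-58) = 58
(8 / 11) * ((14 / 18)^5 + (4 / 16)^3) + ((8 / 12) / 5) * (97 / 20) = 112374469 / 129907800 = 0.87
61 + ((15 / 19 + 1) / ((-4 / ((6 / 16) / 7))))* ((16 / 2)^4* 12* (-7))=157831 / 19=8306.89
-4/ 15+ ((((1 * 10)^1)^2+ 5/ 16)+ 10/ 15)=8057/ 80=100.71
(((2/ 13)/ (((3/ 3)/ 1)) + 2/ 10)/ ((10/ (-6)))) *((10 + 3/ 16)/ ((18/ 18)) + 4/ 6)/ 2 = -11983/ 10400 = -1.15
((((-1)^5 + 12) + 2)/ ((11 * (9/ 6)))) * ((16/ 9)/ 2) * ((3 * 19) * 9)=3952/ 11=359.27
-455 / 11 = -41.36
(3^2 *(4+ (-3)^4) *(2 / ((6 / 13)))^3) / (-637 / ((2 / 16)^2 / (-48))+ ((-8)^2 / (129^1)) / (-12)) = 24090105 / 757306352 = 0.03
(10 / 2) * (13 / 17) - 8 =-71 / 17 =-4.18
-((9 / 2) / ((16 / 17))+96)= -3225 / 32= -100.78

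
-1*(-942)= 942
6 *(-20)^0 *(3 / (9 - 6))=6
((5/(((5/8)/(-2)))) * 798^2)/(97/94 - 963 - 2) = 957753216/90613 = 10569.71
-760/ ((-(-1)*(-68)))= 190/ 17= 11.18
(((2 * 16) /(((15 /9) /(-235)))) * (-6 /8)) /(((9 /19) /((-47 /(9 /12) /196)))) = -335768 /147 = -2284.14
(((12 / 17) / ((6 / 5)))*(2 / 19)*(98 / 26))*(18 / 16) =0.26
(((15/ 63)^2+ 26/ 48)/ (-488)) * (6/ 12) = -2111/ 3443328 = -0.00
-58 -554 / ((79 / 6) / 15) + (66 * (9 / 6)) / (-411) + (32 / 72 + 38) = -63405691 / 97407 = -650.94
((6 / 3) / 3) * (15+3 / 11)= 112 / 11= 10.18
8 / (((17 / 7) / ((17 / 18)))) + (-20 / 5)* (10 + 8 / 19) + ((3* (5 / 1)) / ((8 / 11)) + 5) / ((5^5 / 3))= -32958967 / 855000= -38.55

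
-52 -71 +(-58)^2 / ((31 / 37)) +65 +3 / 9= 368041 / 93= 3957.43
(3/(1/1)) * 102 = 306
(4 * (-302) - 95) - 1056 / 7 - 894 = -2347.86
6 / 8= 3 / 4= 0.75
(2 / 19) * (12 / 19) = 24 / 361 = 0.07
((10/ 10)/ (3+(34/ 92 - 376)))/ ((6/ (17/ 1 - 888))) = 20033/ 51423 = 0.39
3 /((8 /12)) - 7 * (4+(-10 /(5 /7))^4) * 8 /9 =-4302959 /18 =-239053.28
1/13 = 0.08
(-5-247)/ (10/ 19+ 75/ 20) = -58.93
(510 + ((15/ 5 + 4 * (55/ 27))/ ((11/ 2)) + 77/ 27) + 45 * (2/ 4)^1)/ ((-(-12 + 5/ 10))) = 35467/ 759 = 46.73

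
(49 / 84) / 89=7 / 1068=0.01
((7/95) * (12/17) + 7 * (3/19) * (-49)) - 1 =-4684/85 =-55.11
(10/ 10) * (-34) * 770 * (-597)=15629460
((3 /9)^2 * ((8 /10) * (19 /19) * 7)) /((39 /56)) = 1568 /1755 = 0.89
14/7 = 2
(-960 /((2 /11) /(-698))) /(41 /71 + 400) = 261666240 /28441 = 9200.32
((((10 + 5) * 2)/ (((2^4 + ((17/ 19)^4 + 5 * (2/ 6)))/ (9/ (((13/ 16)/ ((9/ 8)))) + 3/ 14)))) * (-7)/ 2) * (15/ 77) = -202939119225/ 14329467152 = -14.16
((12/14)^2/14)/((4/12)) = 54/343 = 0.16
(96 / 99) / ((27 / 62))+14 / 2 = 8221 / 891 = 9.23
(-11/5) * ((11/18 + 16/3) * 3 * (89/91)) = -104753/2730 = -38.37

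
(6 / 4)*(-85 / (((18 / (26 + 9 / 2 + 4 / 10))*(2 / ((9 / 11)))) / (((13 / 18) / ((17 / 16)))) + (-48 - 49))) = 341445 / 254156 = 1.34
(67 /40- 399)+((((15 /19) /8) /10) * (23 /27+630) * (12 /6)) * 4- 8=-2431763 /6840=-355.52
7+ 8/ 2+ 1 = 12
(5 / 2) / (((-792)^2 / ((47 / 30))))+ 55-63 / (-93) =12991893425 / 233342208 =55.68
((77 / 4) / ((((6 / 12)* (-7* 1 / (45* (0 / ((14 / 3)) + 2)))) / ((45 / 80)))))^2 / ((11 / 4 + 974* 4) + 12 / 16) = 1804275 / 90752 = 19.88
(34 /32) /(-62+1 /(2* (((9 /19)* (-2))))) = -153 /9004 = -0.02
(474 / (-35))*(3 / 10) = -711 / 175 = -4.06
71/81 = 0.88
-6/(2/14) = -42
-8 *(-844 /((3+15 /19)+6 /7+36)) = 449008 /2703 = 166.11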